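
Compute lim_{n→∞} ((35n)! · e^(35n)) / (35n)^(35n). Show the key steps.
lim = ∞

Stirling: (35n)! ~ sqrt(2π·35n) · (35n/e)^(35n). Hence
  (35n)! · e^(35n) / (35n)^(35n) ~ sqrt(2π·35n) = sqrt(2π·35) · sqrt(n) → ∞.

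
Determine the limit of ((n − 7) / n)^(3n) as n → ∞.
lim = e^(−21)

Rewrite as (1 − 7/n)^(3n). By the standard limit (1 + x/n)^n → e^x, we have (1 − 7/n)^n → e^(−7), and raising to the 3rd power gives e^(−21).
More precisely, ln[(1 − 7/n)^(3n)] = 3n · ln(1 − 7/n) = 3n · (-7/n + O(1/n^2)) = -21 + O(1/n) → -21.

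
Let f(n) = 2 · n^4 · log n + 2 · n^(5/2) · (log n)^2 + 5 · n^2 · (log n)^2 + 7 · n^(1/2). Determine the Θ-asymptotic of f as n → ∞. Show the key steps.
f(n) ∈ Θ(n^4 · log n)

Compare the terms by growth order. For large n, n^a · (log n)^b dominates n^a' · (log n)^b' iff a > a', or (a = a' and b > b'). Ranking the 4 terms shows the dominant one is 2 · n^4 · log n. Hence f(n) ∈ Θ(n^4 · log n).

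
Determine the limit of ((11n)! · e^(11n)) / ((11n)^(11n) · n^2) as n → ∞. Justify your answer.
lim = 0

Stirling: (11n)! ~ sqrt(2π·11n) · (11n/e)^(11n). Hence
  (11n)! · e^(11n) / (11n)^(11n) ~ sqrt(2π·11n).
Dividing by n^2: sqrt(2π·11n) / n^2 = sqrt(2π·11) · n^((1−4)/2), so the expression behaves like sqrt(2π·11) · n^((1−4)/2) → 0.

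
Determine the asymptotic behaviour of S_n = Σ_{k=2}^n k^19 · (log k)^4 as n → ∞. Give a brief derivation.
S_n ~ n^20 · (log n)^4 / 20

By integral comparison, S_n = ∫_1^n x^19 · (log x)^4 dx + O(n^19 · (log n)^4). For the integral, the leading term of ∫_1^n x^19 (log x)^4 dx is n^20/20 · (log n)^4 (by repeated integration by parts; each step lowers the log-exponent and produces a relatively O(1/log n) correction). Hence S_n ~ n^20 · (log n)^4 / 20.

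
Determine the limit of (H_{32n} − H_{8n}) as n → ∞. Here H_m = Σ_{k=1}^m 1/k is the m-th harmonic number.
lim = ln(32/8) = ln 4

Euler-Maclaurin gives H_m = ln m + γ + 1/(2m) + O(1/m^2). The γ and O(1/m) terms cancel in the difference:
  H_{32n} − H_{8n} = ln(32n) − ln(8n) + O(1/n) = ln(32/8) + O(1/n).
Hence the limit is ln(32/8) = ln 4.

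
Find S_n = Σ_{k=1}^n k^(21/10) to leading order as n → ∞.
S_n ~ (10/31) · n^(31/10)

Integral comparison: Σ_{k=1}^n k^(21/10) = ∫_0^n x^(21/10) dx + O(n^(21/10)). The integral is n^(1 + 21/10) / (1 + 21/10) = n^((21+10)/10) / ((21+10)/10) = (10/31) · n^(31/10).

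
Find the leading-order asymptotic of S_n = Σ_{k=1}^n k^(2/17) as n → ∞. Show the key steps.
S_n ~ (17/19) · n^(19/17)

Integral comparison: Σ_{k=1}^n k^(2/17) = ∫_0^n x^(2/17) dx + O(n^(2/17)). The integral is n^(1 + 2/17) / (1 + 2/17) = n^((2+17)/17) / ((2+17)/17) = (17/19) · n^(19/17).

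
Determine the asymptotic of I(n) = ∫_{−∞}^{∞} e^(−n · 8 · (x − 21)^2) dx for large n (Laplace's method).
I(n) = sqrt(π/(8n))

Here φ(x) = 8 · (x − 21)^2 has its unique minimum at x* = 21 with φ(x*) = 0 and φ''(x*) = 16. Laplace's method gives
  I(n) ~ e^(−n φ(x*)) · sqrt(2π / (n · φ''(x*))) = sqrt(2π / (16n)) = sqrt(π/(8n)).
This is exact: substituting u = (x − 21)·sqrt(8n) gives I(n) = (1/sqrt(8n)) ∫_{−∞}^{∞} e^(−u^2) du = sqrt(π/(8n)).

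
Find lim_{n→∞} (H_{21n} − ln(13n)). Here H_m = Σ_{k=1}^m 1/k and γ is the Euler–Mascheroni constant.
lim = ln(21/13) + γ

By Euler-Maclaurin, H_m = ln m + γ + O(1/m). So
  H_{21n} − ln(13n) = ln(21n) + γ − ln(13n) + O(1/n)
                       = ln(21/13) + γ + O(1/n).
Hence the limit is ln(21/13) + γ.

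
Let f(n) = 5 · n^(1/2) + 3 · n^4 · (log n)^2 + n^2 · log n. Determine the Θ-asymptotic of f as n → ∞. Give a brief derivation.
f(n) ∈ Θ(n^4 · (log n)^2)

Compare the terms by growth order. For large n, n^a · (log n)^b dominates n^a' · (log n)^b' iff a > a', or (a = a' and b > b'). Ranking the 3 terms shows the dominant one is 3 · n^4 · (log n)^2. Hence f(n) ∈ Θ(n^4 · (log n)^2).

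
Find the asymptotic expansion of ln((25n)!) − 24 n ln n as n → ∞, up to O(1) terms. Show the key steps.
ln((25n)!) − 24 n ln n = n ln n + 25(ln 25 − 1) n + (1/2) ln(2π·25n) + O(1/n)

Stirling: ln((25n)!) = 25n ln(25n) − 25n + (1/2) ln(2π·25n) + O(1/n).
Expand 25n ln(25n) = 25n (ln n + ln 25) = 25n ln n + 25n ln 25.
Subtract 24n ln n: leading term is (25 − 24) n ln n = n ln n. The next term is 25n ln 25 − 25n = 25(ln 25 − 1) n. Then the (1/2) ln(2π·25n) correction.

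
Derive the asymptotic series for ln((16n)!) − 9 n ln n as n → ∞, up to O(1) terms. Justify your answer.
ln((16n)!) − 9 n ln n = 7 n ln n + 16(ln 16 − 1) n + (1/2) ln(2π·16n) + O(1/n)

Stirling: ln((16n)!) = 16n ln(16n) − 16n + (1/2) ln(2π·16n) + O(1/n).
Expand 16n ln(16n) = 16n (ln n + ln 16) = 16n ln n + 16n ln 16.
Subtract 9n ln n: leading term is (16 − 9) n ln n = 7 n ln n. The next term is 16n ln 16 − 16n = 16(ln 16 − 1) n. Then the (1/2) ln(2π·16n) correction.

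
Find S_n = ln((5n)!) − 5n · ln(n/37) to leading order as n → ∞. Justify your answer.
S_n ~ 5n · (ln 185 − 1) + O(ln n)

Stirling: ln((5n)!) = 5n ln(5n) − 5n + O(ln n).
  S_n = 5n ln(5n) − 5n − 5n ln(n/37) + O(ln n)
      = 5n ln(5n) − 5n ln n + 5n ln 37 − 5n + O(ln n)
      = 5n ln 5 + 5n ln 37 − 5n + O(ln n)
      = 5n (ln 185 − 1) + O(ln n).
Numerically ln(185) − 1 ≈ 4.2204.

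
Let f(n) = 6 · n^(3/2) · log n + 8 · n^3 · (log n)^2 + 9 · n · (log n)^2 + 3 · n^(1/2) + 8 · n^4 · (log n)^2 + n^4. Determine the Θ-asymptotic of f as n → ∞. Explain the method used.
f(n) ∈ Θ(n^4 · (log n)^2)

Compare the terms by growth order. For large n, n^a · (log n)^b dominates n^a' · (log n)^b' iff a > a', or (a = a' and b > b'). Ranking the 6 terms shows the dominant one is 8 · n^4 · (log n)^2. Hence f(n) ∈ Θ(n^4 · (log n)^2).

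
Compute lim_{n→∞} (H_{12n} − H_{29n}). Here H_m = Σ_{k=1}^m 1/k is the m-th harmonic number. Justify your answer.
lim = ln(12/29)

Euler-Maclaurin gives H_m = ln m + γ + 1/(2m) + O(1/m^2). The γ and O(1/m) terms cancel in the difference:
  H_{12n} − H_{29n} = ln(12n) − ln(29n) + O(1/n) = ln(12/29) + O(1/n).
Hence the limit is ln(12/29).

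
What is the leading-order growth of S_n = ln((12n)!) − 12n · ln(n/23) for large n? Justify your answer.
S_n ~ 12n · (ln 276 − 1) + O(ln n)

Stirling: ln((12n)!) = 12n ln(12n) − 12n + O(ln n).
  S_n = 12n ln(12n) − 12n − 12n ln(n/23) + O(ln n)
      = 12n ln(12n) − 12n ln n + 12n ln 23 − 12n + O(ln n)
      = 12n ln 12 + 12n ln 23 − 12n + O(ln n)
      = 12n (ln 276 − 1) + O(ln n).
Numerically ln(276) − 1 ≈ 4.6204.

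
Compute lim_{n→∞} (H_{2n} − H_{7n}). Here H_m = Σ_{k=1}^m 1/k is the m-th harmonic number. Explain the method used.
lim = ln(2/7)

Euler-Maclaurin gives H_m = ln m + γ + 1/(2m) + O(1/m^2). The γ and O(1/m) terms cancel in the difference:
  H_{2n} − H_{7n} = ln(2n) − ln(7n) + O(1/n) = ln(2/7) + O(1/n).
Hence the limit is ln(2/7).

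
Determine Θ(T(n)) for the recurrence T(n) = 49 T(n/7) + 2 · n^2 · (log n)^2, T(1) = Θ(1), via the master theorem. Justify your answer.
T(n) = Θ(n^2 · (log n)^3)

Here log_7 49 = 2 and f(n) = 2 · n^2 · (log n)^2 = Θ(n^(log_7 49) · (log n)^2). This is the extended Case 2 of the master theorem (f matches the critical exponent up to log factors), giving T(n) = Θ(n^(log_7 49) · (log n)^(2+1)) = Θ(n^2 · (log n)^3).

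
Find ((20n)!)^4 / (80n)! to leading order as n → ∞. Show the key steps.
((20n)!)^4/(80n)! ~ ((2π·20n)^(3/2) / 2) · 4^(−4·20n)  →  0

Write N = 20n. Stirling: N! ~ sqrt(2π N)(N/e)^N and (4N)! ~ sqrt(2π·4N)·(4N/e)^(4N).
  (N!)^4/(4N)! ~ (2π N)^(4/2) (N/e)^(4N) / [sqrt(2π·4N) (4N/e)^(4N)]
     = (2π N)^(4/2) / sqrt(2π·4N) · (N/(4N))^(4N)
     = (2π N)^((4−1)/2) / 2 · 4^(−4N).
Since 4^4 > 1, the factor 4^(−4N) decays exponentially, so the ratio → 0. Substituting N = 20n gives the stated form.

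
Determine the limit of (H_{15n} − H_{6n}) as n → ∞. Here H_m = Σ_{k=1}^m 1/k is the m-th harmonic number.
lim = ln(15/6) = ln(5/2)

Euler-Maclaurin gives H_m = ln m + γ + 1/(2m) + O(1/m^2). The γ and O(1/m) terms cancel in the difference:
  H_{15n} − H_{6n} = ln(15n) − ln(6n) + O(1/n) = ln(15/6) + O(1/n).
Hence the limit is ln(15/6) = ln(5/2).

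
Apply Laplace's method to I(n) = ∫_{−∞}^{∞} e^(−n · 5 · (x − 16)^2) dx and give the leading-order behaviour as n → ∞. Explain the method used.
I(n) = sqrt(π/(5n))

Here φ(x) = 5 · (x − 16)^2 has its unique minimum at x* = 16 with φ(x*) = 0 and φ''(x*) = 10. Laplace's method gives
  I(n) ~ e^(−n φ(x*)) · sqrt(2π / (n · φ''(x*))) = sqrt(2π / (10n)) = sqrt(π/(5n)).
This is exact: substituting u = (x − 16)·sqrt(5n) gives I(n) = (1/sqrt(5n)) ∫_{−∞}^{∞} e^(−u^2) du = sqrt(π/(5n)).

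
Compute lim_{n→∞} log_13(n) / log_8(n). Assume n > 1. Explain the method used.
lim = ln(8) / ln(13) = log_13(8)

Change of base: log_13(n) = ln n / ln 13 and log_8(n) = ln n / ln 8. The ratio is (ln n / ln 13) · (ln 8 / ln n) = ln 8 / ln 13, a constant independent of n. So the limit is ln 8 / ln 13 = log_13(8).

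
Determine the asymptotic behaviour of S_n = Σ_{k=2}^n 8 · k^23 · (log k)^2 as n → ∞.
S_n ~ n^24 · (log n)^2 / 3

By integral comparison, S_n = ∫_1^n 8 · x^23 · (log x)^2 dx + O(n^23 · (log n)^2). For the integral, the leading term of ∫_1^n x^23 (log x)^2 dx is n^24/24 · (log n)^2 (by repeated integration by parts; each step lowers the log-exponent and produces a relatively O(1/log n) correction). Hence S_n ~ n^24 · (log n)^2 / 3.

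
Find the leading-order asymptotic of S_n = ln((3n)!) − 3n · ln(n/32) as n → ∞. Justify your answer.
S_n ~ 3n · (ln 96 − 1) + O(ln n)

Stirling: ln((3n)!) = 3n ln(3n) − 3n + O(ln n).
  S_n = 3n ln(3n) − 3n − 3n ln(n/32) + O(ln n)
      = 3n ln(3n) − 3n ln n + 3n ln 32 − 3n + O(ln n)
      = 3n ln 3 + 3n ln 32 − 3n + O(ln n)
      = 3n (ln 96 − 1) + O(ln n).
Numerically ln(96) − 1 ≈ 3.5643.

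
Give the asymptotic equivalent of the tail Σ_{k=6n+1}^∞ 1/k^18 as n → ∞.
Σ_{k>6n} 1/k^18 ~ 1/(17 · (6n)^17)

Compare to the integral: ∫_{6n}^∞ x^(−18) dx = [−x^(−17)/17]_{6n}^∞ = 1/((18−1)·(6n)^17). Euler-Maclaurin then gives
  Σ_{k>6n} 1/k^18 = ∫_{6n}^∞ dx/x^18 − 1/(2·(6n)^18) + O(1/(6n)^19).
(Equivalently this is ζ(18) − Σ_{k≤6n} 1/k^18.)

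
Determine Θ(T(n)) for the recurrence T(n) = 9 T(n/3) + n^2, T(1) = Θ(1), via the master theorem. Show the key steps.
T(n) = Θ(n^2 log n)

log_3 9 = 2, and f(n) = n^2 = Θ(n^(log_3 9)). This is Case 2 of the master theorem: T(n) = Θ(f(n) · log n) = Θ(n^2 log n).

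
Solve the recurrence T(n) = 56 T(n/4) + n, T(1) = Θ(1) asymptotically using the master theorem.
T(n) = Θ(n^(log_4 56))

Master theorem: compare f(n) = n to n^(log_4 56) where log_4 56 ≈ 2.904. Since 1 < log_4 56, we have f(n) = O(n^(log_4 56 − ε)) for some ε > 0 — Case 1. Hence T(n) = Θ(n^(log_4 56)).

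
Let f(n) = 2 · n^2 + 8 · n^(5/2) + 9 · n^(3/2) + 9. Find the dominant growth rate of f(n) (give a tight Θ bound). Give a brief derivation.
f(n) ∈ Θ(n^(5/2))

Compare the terms by growth order. For large n, n^a · (log n)^b dominates n^a' · (log n)^b' iff a > a', or (a = a' and b > b'). Ranking the 4 terms shows the dominant one is 8 · n^(5/2). Hence f(n) ∈ Θ(n^(5/2)).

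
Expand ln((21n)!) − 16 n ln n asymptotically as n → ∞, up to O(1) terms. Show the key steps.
ln((21n)!) − 16 n ln n = 5 n ln n + 21(ln 21 − 1) n + (1/2) ln(2π·21n) + O(1/n)

Stirling: ln((21n)!) = 21n ln(21n) − 21n + (1/2) ln(2π·21n) + O(1/n).
Expand 21n ln(21n) = 21n (ln n + ln 21) = 21n ln n + 21n ln 21.
Subtract 16n ln n: leading term is (21 − 16) n ln n = 5 n ln n. The next term is 21n ln 21 − 21n = 21(ln 21 − 1) n. Then the (1/2) ln(2π·21n) correction.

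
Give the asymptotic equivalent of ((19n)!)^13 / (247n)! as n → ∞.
((19n)!)^13/(247n)! ~ ((2π·19n)^(12/2) / sqrt(13)) · 13^(−13·19n)  →  0

Write N = 19n. Stirling: N! ~ sqrt(2π N)(N/e)^N and (13N)! ~ sqrt(2π·13N)·(13N/e)^(13N).
  (N!)^13/(13N)! ~ (2π N)^(13/2) (N/e)^(13N) / [sqrt(2π·13N) (13N/e)^(13N)]
     = (2π N)^(13/2) / sqrt(2π·13N) · (N/(13N))^(13N)
     = (2π N)^((13−1)/2) / sqrt(13) · 13^(−13N).
Since 13^13 > 1, the factor 13^(−13N) decays exponentially, so the ratio → 0. Substituting N = 19n gives the stated form.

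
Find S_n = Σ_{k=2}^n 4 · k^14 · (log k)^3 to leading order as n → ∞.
S_n ~ 4 · n^15 · (log n)^3 / 15

By integral comparison, S_n = ∫_1^n 4 · x^14 · (log x)^3 dx + O(n^14 · (log n)^3). For the integral, the leading term of ∫_1^n x^14 (log x)^3 dx is n^15/15 · (log n)^3 (by repeated integration by parts; each step lowers the log-exponent and produces a relatively O(1/log n) correction). Hence S_n ~ 4 · n^15 · (log n)^3 / 15.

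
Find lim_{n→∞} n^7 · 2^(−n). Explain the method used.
lim = 0

Exponentials with base > 1 dominate every fixed polynomial: for any fixed c, n^c / 2^n → 0 as n → ∞ (e.g. by the ratio test, or by writing 2^n = e^(n ln 2) and noting e^(n ln 2) / n^c → ∞). Hence n^7 · 2^(−n) = n^7 / 2^n → 0.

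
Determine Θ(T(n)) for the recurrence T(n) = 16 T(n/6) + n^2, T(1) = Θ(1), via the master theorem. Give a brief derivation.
T(n) = Θ(n^2)

log_6 16 ≈ 1.547. f(n) = n^2 dominates n^(log_6 16) since 2 > 1.547, and the regularity condition a·f(n/b) = 16·(n/6)^2 = (16/36)·n^2 ≤ c·f(n) holds with c = 16/36 ≈ 0.444 < 1. So this is Case 3: T(n) = Θ(f(n)) = Θ(n^2).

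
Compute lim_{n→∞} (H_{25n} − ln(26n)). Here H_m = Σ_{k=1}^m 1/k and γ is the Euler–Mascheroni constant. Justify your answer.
lim = ln(25/26) + γ

By Euler-Maclaurin, H_m = ln m + γ + O(1/m). So
  H_{25n} − ln(26n) = ln(25n) + γ − ln(26n) + O(1/n)
                       = ln(25/26) + γ + O(1/n).
Hence the limit is ln(25/26) + γ.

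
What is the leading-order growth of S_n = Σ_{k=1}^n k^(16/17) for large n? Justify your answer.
S_n ~ (17/33) · n^(33/17)

Integral comparison: Σ_{k=1}^n k^(16/17) = ∫_0^n x^(16/17) dx + O(n^(16/17)). The integral is n^(1 + 16/17) / (1 + 16/17) = n^((16+17)/17) / ((16+17)/17) = (17/33) · n^(33/17).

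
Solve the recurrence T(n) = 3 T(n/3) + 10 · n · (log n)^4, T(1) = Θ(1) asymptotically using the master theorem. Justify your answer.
T(n) = Θ(n · (log n)^5)

Here log_3 3 = 1 and f(n) = 10 · n · (log n)^4 = Θ(n^(log_3 3) · (log n)^4). This is the extended Case 2 of the master theorem (f matches the critical exponent up to log factors), giving T(n) = Θ(n^(log_3 3) · (log n)^(4+1)) = Θ(n · (log n)^5).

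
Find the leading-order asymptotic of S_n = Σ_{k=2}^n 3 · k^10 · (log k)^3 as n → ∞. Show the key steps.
S_n ~ 3 · n^11 · (log n)^3 / 11

By integral comparison, S_n = ∫_1^n 3 · x^10 · (log x)^3 dx + O(n^10 · (log n)^3). For the integral, the leading term of ∫_1^n x^10 (log x)^3 dx is n^11/11 · (log n)^3 (by repeated integration by parts; each step lowers the log-exponent and produces a relatively O(1/log n) correction). Hence S_n ~ 3 · n^11 · (log n)^3 / 11.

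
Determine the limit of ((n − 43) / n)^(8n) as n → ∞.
lim = e^(−344)

Rewrite as (1 − 43/n)^(8n). By the standard limit (1 + x/n)^n → e^x, we have (1 − 43/n)^n → e^(−43), and raising to the 8th power gives e^(−344).
More precisely, ln[(1 − 43/n)^(8n)] = 8n · ln(1 − 43/n) = 8n · (-43/n + O(1/n^2)) = -344 + O(1/n) → -344.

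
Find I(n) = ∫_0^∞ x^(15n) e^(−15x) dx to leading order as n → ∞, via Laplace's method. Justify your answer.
I(n) ~ (sqrt(2π·15n) / 15) · (15n/(15e))^(15n)

Write the integrand as exp(15n ln x − 15x) and set f(x) = 15n ln x − 15x. Then f'(x) = 15n/x − 15 = 0 at x* = 15n/15, and f''(x*) = −15n/x*^2 = −15^2/(15n). Laplace's method (interior maximum) gives
  I(n) ~ e^(f(x*)) · sqrt(2π / |f''(x*)|)
        = exp(15n ln(15n/15) − 15n) · sqrt(2π · 15n / 15^2)
        = (15n/15)^(15n) e^(−15n) · sqrt(2π·15n) / 15
        = (sqrt(2π·15n) / 15) · (15n/(15e))^(15n).
This matches Γ(15n+1)/15^(15n+1) with Stirling applied to Γ.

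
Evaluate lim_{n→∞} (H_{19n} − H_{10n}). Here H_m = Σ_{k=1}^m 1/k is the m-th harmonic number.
lim = ln(19/10)

Euler-Maclaurin gives H_m = ln m + γ + 1/(2m) + O(1/m^2). The γ and O(1/m) terms cancel in the difference:
  H_{19n} − H_{10n} = ln(19n) − ln(10n) + O(1/n) = ln(19/10) + O(1/n).
Hence the limit is ln(19/10).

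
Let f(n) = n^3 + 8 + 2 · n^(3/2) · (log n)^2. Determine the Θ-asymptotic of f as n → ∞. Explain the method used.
f(n) ∈ Θ(n^3)

Compare the terms by growth order. For large n, n^a · (log n)^b dominates n^a' · (log n)^b' iff a > a', or (a = a' and b > b'). Ranking the 3 terms shows the dominant one is n^3. Hence f(n) ∈ Θ(n^3).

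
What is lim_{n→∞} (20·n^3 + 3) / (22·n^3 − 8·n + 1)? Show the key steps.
lim = 20/22 = 10/11

For large n the leading n^3 terms dominate both numerator and denominator. Dividing top and bottom by n^3, every other term tends to 0, leaving 20/22 = 10/11.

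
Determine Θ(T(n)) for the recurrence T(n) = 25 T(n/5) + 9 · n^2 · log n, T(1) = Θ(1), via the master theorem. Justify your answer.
T(n) = Θ(n^2 · (log n)^2)

Here log_5 25 = 2 and f(n) = 9 · n^2 · log n = Θ(n^(log_5 25) · (log n)^1). This is the extended Case 2 of the master theorem (f matches the critical exponent up to log factors), giving T(n) = Θ(n^(log_5 25) · (log n)^(1+1)) = Θ(n^2 · (log n)^2).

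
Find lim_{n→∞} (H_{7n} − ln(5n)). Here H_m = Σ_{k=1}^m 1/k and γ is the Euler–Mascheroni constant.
lim = ln(7/5) + γ

By Euler-Maclaurin, H_m = ln m + γ + O(1/m). So
  H_{7n} − ln(5n) = ln(7n) + γ − ln(5n) + O(1/n)
                       = ln(7/5) + γ + O(1/n).
Hence the limit is ln(7/5) + γ.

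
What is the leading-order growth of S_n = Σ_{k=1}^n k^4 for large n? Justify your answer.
S_n ~ n^5 / 5

By integral comparison (Euler-Maclaurin), Σ_{k=1}^n k^4 = ∫_0^n x^4 dx + O(n^4) = n^5/5 + O(n^4). (Equivalently, Faulhaber's formula gives the same leading term.)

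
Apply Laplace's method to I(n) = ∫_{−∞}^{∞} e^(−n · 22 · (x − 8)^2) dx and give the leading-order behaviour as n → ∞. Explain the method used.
I(n) = sqrt(π/(22n))

Here φ(x) = 22 · (x − 8)^2 has its unique minimum at x* = 8 with φ(x*) = 0 and φ''(x*) = 44. Laplace's method gives
  I(n) ~ e^(−n φ(x*)) · sqrt(2π / (n · φ''(x*))) = sqrt(2π / (44n)) = sqrt(π/(22n)).
This is exact: substituting u = (x − 8)·sqrt(22n) gives I(n) = (1/sqrt(22n)) ∫_{−∞}^{∞} e^(−u^2) du = sqrt(π/(22n)).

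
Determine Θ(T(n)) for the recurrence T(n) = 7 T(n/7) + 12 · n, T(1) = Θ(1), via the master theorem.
T(n) = Θ(n log n)

log_7 7 = 1, and f(n) = 12 · n = Θ(n^(log_7 7)). This is Case 2 of the master theorem: T(n) = Θ(f(n) · log n) = Θ(n log n).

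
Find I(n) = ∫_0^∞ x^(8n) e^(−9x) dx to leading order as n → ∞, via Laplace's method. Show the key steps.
I(n) ~ (sqrt(2π·8n) / 9) · (8n/(9e))^(8n)

Write the integrand as exp(8n ln x − 9x) and set f(x) = 8n ln x − 9x. Then f'(x) = 8n/x − 9 = 0 at x* = 8n/9, and f''(x*) = −8n/x*^2 = −9^2/(8n). Laplace's method (interior maximum) gives
  I(n) ~ e^(f(x*)) · sqrt(2π / |f''(x*)|)
        = exp(8n ln(8n/9) − 8n) · sqrt(2π · 8n / 9^2)
        = (8n/9)^(8n) e^(−8n) · sqrt(2π·8n) / 9
        = (sqrt(2π·8n) / 9) · (8n/(9e))^(8n).
This matches Γ(8n+1)/9^(8n+1) with Stirling applied to Γ.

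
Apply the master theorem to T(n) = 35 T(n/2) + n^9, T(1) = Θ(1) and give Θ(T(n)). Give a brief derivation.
T(n) = Θ(n^9)

log_2 35 ≈ 5.129. f(n) = n^9 dominates n^(log_2 35) since 9 > 5.129, and the regularity condition a·f(n/b) = 35·(n/2)^9 = (35/512)·n^9 ≤ c·f(n) holds with c = 35/512 ≈ 0.0684 < 1. So this is Case 3: T(n) = Θ(f(n)) = Θ(n^9).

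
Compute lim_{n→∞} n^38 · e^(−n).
lim = 0

Exponentials with base > 1 dominate every fixed polynomial: for any fixed c, n^c / e^n → 0 as n → ∞ (e.g. by the ratio test, or since e^n grows faster than any power of n). Hence n^38 · e^(−n) = n^38 / e^n → 0.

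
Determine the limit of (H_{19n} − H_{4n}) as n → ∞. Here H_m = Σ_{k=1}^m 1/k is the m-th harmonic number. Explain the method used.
lim = ln(19/4)

Euler-Maclaurin gives H_m = ln m + γ + 1/(2m) + O(1/m^2). The γ and O(1/m) terms cancel in the difference:
  H_{19n} − H_{4n} = ln(19n) − ln(4n) + O(1/n) = ln(19/4) + O(1/n).
Hence the limit is ln(19/4).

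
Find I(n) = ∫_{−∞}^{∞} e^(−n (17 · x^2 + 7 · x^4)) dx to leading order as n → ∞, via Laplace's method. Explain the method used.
I(n) ~ sqrt(π/(17n))

φ(x) = 17 · x^2 + 7 · x^4 has its unique global minimum at x* = 0 (since φ'(x) = 34x + 28x^3 = 0 only at x = 0 for real x with both coefficients positive, and φ → ∞ as |x| → ∞). At x* = 0, φ(0) = 0 and φ''(0) = 34. Laplace's method then gives
  I(n) ~ sqrt(2π / (n · φ''(0))) · e^(−n φ(0)) = sqrt(2π / (34n)) = sqrt(π/(17n)).
The 7 · x^4 term contributes only at subleading order (an O(1/n) relative correction).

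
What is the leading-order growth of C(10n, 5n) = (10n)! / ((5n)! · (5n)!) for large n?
C(10n, 5n) ~ (4)^(5n) · sqrt(1/(π·5n))

Write N = 5n. Apply Stirling to each factorial:
  (2N)! ~ sqrt(2π·2N) · (2N/e)^(2N),
  N! ~ sqrt(2π N) · (N/e)^N,
  (1N)! ~ sqrt(2π·1N) · (1N/e)^(1N).
The exponential factors combine to (2N)^(2N) / (N^N · (1N)^(1N)) = 2^(2N)/1^(1N) = (2^2/1^1)^N = (4)^N.
The square-root prefactors combine to sqrt(2π·2N) / (sqrt(2π N)·sqrt(2π·1N)) = sqrt(2 / (2π·1·N)) = sqrt(1/(π·5n)).
Substituting N = 5n: C(10n, 5n) ~ (4)^(5n) · sqrt(1/(π·5n)).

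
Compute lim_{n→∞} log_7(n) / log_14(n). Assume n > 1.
lim = ln(14) / ln(7) = log_7(14)

Change of base: log_7(n) = ln n / ln 7 and log_14(n) = ln n / ln 14. The ratio is (ln n / ln 7) · (ln 14 / ln n) = ln 14 / ln 7, a constant independent of n. So the limit is ln 14 / ln 7 = log_7(14).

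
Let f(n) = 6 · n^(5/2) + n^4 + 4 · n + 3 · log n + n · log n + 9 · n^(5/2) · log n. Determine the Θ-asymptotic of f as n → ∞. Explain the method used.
f(n) ∈ Θ(n^4)

Compare the terms by growth order. For large n, n^a · (log n)^b dominates n^a' · (log n)^b' iff a > a', or (a = a' and b > b'). Ranking the 6 terms shows the dominant one is n^4. Hence f(n) ∈ Θ(n^4).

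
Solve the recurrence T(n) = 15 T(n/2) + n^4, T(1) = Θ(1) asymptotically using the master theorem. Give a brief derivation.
T(n) = Θ(n^4)

log_2 15 ≈ 3.907. f(n) = n^4 dominates n^(log_2 15) since 4 > 3.907, and the regularity condition a·f(n/b) = 15·(n/2)^4 = (15/16)·n^4 ≤ c·f(n) holds with c = 15/16 ≈ 0.938 < 1. So this is Case 3: T(n) = Θ(f(n)) = Θ(n^4).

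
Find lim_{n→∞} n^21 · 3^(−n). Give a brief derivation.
lim = 0

Exponentials with base > 1 dominate every fixed polynomial: for any fixed c, n^c / 3^n → 0 as n → ∞ (e.g. by the ratio test, or by writing 3^n = e^(n ln 3) and noting e^(n ln 3) / n^c → ∞). Hence n^21 · 3^(−n) = n^21 / 3^n → 0.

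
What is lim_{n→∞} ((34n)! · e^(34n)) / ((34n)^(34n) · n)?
lim = 0

Stirling: (34n)! ~ sqrt(2π·34n) · (34n/e)^(34n). Hence
  (34n)! · e^(34n) / (34n)^(34n) ~ sqrt(2π·34n).
Dividing by n: sqrt(2π·34n) / n = sqrt(2π·34) · n^((1−2)/2), so the expression behaves like sqrt(2π·34) · n^((1−2)/2) → 0.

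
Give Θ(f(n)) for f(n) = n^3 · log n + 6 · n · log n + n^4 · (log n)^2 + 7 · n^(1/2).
f(n) ∈ Θ(n^4 · (log n)^2)

Compare the terms by growth order. For large n, n^a · (log n)^b dominates n^a' · (log n)^b' iff a > a', or (a = a' and b > b'). Ranking the 4 terms shows the dominant one is n^4 · (log n)^2. Hence f(n) ∈ Θ(n^4 · (log n)^2).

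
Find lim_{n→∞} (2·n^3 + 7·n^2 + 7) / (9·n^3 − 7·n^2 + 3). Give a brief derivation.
lim = 2/9

For large n the leading n^3 terms dominate both numerator and denominator. Dividing top and bottom by n^3, every other term tends to 0, leaving 2/9.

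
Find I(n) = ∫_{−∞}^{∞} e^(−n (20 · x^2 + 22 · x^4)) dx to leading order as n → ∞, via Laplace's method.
I(n) ~ sqrt(π/(20n))

φ(x) = 20 · x^2 + 22 · x^4 has its unique global minimum at x* = 0 (since φ'(x) = 40x + 88x^3 = 0 only at x = 0 for real x with both coefficients positive, and φ → ∞ as |x| → ∞). At x* = 0, φ(0) = 0 and φ''(0) = 40. Laplace's method then gives
  I(n) ~ sqrt(2π / (n · φ''(0))) · e^(−n φ(0)) = sqrt(2π / (40n)) = sqrt(π/(20n)).
The 22 · x^4 term contributes only at subleading order (an O(1/n) relative correction).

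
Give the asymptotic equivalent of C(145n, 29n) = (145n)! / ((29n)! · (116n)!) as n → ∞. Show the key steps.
C(145n, 29n) ~ (3125/256)^(29n) · sqrt(5/(8π·29n))

Write N = 29n. Apply Stirling to each factorial:
  (5N)! ~ sqrt(2π·5N) · (5N/e)^(5N),
  N! ~ sqrt(2π N) · (N/e)^N,
  (4N)! ~ sqrt(2π·4N) · (4N/e)^(4N).
The exponential factors combine to (5N)^(5N) / (N^N · (4N)^(4N)) = 5^(5N)/4^(4N) = (5^5/4^4)^N = (3125/256)^N.
The square-root prefactors combine to sqrt(2π·5N) / (sqrt(2π N)·sqrt(2π·4N)) = sqrt(5 / (2π·4·N)) = sqrt(5/(8π·29n)).
Substituting N = 29n: C(145n, 29n) ~ (3125/256)^(29n) · sqrt(5/(8π·29n)).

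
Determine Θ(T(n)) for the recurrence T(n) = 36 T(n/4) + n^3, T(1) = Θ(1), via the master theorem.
T(n) = Θ(n^3)

log_4 36 ≈ 2.585. f(n) = n^3 dominates n^(log_4 36) since 3 > 2.585, and the regularity condition a·f(n/b) = 36·(n/4)^3 = (36/64)·n^3 ≤ c·f(n) holds with c = 36/64 ≈ 0.562 < 1. So this is Case 3: T(n) = Θ(f(n)) = Θ(n^3).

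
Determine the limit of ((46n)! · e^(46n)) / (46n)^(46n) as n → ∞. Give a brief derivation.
lim = ∞

Stirling: (46n)! ~ sqrt(2π·46n) · (46n/e)^(46n). Hence
  (46n)! · e^(46n) / (46n)^(46n) ~ sqrt(2π·46n) = sqrt(2π·46) · sqrt(n) → ∞.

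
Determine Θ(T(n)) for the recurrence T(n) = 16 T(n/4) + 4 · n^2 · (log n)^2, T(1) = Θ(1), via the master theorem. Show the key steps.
T(n) = Θ(n^2 · (log n)^3)

Here log_4 16 = 2 and f(n) = 4 · n^2 · (log n)^2 = Θ(n^(log_4 16) · (log n)^2). This is the extended Case 2 of the master theorem (f matches the critical exponent up to log factors), giving T(n) = Θ(n^(log_4 16) · (log n)^(2+1)) = Θ(n^2 · (log n)^3).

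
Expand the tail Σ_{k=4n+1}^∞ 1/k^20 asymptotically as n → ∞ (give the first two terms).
Σ_{k>4n} 1/k^20 = 1/(19 · (4n)^19) − 1/(2 · (4n)^20) + O(1/(4n)^21)

Compare to the integral: ∫_{4n}^∞ x^(−20) dx = [−x^(−19)/19]_{4n}^∞ = 1/((20−1)·(4n)^19). The Euler-Maclaurin correction adds −f(4n)/2 = −1/(2·(4n)^20). Euler-Maclaurin then gives
  Σ_{k>4n} 1/k^20 = ∫_{4n}^∞ dx/x^20 − 1/(2·(4n)^20) + O(1/(4n)^21).
(Equivalently this is ζ(20) − Σ_{k≤4n} 1/k^20.)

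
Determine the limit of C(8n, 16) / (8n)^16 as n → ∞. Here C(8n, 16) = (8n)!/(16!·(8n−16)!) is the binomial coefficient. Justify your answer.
lim = 1/16! = 1/20922789888000

With N = 8n → ∞: C(N, 16) / N^16 = [N(N−1)…(N−15)] / (16! · N^16) = (1/16!) · 1 · (1 − 1/(8n)) · … · (1 − 15/(8n)). Each factor → 1 as N → ∞, so the limit is 1/16! = 1/20922789888000.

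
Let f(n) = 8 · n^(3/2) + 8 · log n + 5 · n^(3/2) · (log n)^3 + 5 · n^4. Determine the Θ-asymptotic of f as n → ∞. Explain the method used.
f(n) ∈ Θ(n^4)

Compare the terms by growth order. For large n, n^a · (log n)^b dominates n^a' · (log n)^b' iff a > a', or (a = a' and b > b'). Ranking the 4 terms shows the dominant one is 5 · n^4. Hence f(n) ∈ Θ(n^4).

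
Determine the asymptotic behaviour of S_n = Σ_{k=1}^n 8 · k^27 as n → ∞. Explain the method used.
S_n ~ 2 · n^28 / 7

By integral comparison (Euler-Maclaurin), Σ_{k=1}^n 8 · k^27 = 8 · ∫_0^n x^27 dx + O(n^27) = 8 · n^28/28 = 2 · n^28 / 7 + O(n^27). (Equivalently, Faulhaber's formula gives the same leading term.)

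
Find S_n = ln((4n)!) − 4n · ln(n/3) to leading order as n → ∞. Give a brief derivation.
S_n ~ 4n · (ln 12 − 1) + O(ln n)

Stirling: ln((4n)!) = 4n ln(4n) − 4n + O(ln n).
  S_n = 4n ln(4n) − 4n − 4n ln(n/3) + O(ln n)
      = 4n ln(4n) − 4n ln n + 4n ln 3 − 4n + O(ln n)
      = 4n ln 4 + 4n ln 3 − 4n + O(ln n)
      = 4n (ln 12 − 1) + O(ln n).
Numerically ln(12) − 1 ≈ 1.4849.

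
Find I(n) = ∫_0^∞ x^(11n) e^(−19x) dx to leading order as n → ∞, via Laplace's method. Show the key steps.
I(n) ~ (sqrt(2π·11n) / 19) · (11n/(19e))^(11n)

Write the integrand as exp(11n ln x − 19x) and set f(x) = 11n ln x − 19x. Then f'(x) = 11n/x − 19 = 0 at x* = 11n/19, and f''(x*) = −11n/x*^2 = −19^2/(11n). Laplace's method (interior maximum) gives
  I(n) ~ e^(f(x*)) · sqrt(2π / |f''(x*)|)
        = exp(11n ln(11n/19) − 11n) · sqrt(2π · 11n / 19^2)
        = (11n/19)^(11n) e^(−11n) · sqrt(2π·11n) / 19
        = (sqrt(2π·11n) / 19) · (11n/(19e))^(11n).
This matches Γ(11n+1)/19^(11n+1) with Stirling applied to Γ.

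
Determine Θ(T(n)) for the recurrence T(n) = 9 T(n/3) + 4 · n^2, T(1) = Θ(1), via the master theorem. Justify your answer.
T(n) = Θ(n^2 log n)

log_3 9 = 2, and f(n) = 4 · n^2 = Θ(n^(log_3 9)). This is Case 2 of the master theorem: T(n) = Θ(f(n) · log n) = Θ(n^2 log n).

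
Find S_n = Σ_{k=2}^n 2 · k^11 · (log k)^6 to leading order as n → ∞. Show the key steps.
S_n ~ n^12 · (log n)^6 / 6

By integral comparison, S_n = ∫_1^n 2 · x^11 · (log x)^6 dx + O(n^11 · (log n)^6). For the integral, the leading term of ∫_1^n x^11 (log x)^6 dx is n^12/12 · (log n)^6 (by repeated integration by parts; each step lowers the log-exponent and produces a relatively O(1/log n) correction). Hence S_n ~ n^12 · (log n)^6 / 6.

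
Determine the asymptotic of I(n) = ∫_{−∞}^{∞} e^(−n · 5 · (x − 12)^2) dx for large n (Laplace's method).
I(n) = sqrt(π/(5n))

Here φ(x) = 5 · (x − 12)^2 has its unique minimum at x* = 12 with φ(x*) = 0 and φ''(x*) = 10. Laplace's method gives
  I(n) ~ e^(−n φ(x*)) · sqrt(2π / (n · φ''(x*))) = sqrt(2π / (10n)) = sqrt(π/(5n)).
This is exact: substituting u = (x − 12)·sqrt(5n) gives I(n) = (1/sqrt(5n)) ∫_{−∞}^{∞} e^(−u^2) du = sqrt(π/(5n)).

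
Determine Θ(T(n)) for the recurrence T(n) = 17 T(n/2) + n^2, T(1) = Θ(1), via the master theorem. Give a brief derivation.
T(n) = Θ(n^(log_2 17))

Master theorem: compare f(n) = n^2 to n^(log_2 17) where log_2 17 ≈ 4.087. Since 2 < log_2 17, we have f(n) = O(n^(log_2 17 − ε)) for some ε > 0 — Case 1. Hence T(n) = Θ(n^(log_2 17)).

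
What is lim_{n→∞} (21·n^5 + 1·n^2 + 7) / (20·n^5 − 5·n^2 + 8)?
lim = 21/20

For large n the leading n^5 terms dominate both numerator and denominator. Dividing top and bottom by n^5, every other term tends to 0, leaving 21/20.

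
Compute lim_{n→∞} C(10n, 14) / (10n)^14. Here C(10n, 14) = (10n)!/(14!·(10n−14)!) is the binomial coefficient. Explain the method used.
lim = 1/14! = 1/87178291200

With N = 10n → ∞: C(N, 14) / N^14 = [N(N−1)…(N−13)] / (14! · N^14) = (1/14!) · 1 · (1 − 1/(10n)) · … · (1 − 13/(10n)). Each factor → 1 as N → ∞, so the limit is 1/14! = 1/87178291200.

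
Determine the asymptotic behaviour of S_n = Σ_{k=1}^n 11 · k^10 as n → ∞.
S_n ~ n^11

By integral comparison (Euler-Maclaurin), Σ_{k=1}^n 11 · k^10 = 11 · ∫_0^n x^10 dx + O(n^10) = 11 · n^11/11 = n^11 + O(n^10). (Equivalently, Faulhaber's formula gives the same leading term.)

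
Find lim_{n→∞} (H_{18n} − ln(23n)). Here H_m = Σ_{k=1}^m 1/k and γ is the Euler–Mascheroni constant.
lim = ln(18/23) + γ

By Euler-Maclaurin, H_m = ln m + γ + O(1/m). So
  H_{18n} − ln(23n) = ln(18n) + γ − ln(23n) + O(1/n)
                       = ln(18/23) + γ + O(1/n).
Hence the limit is ln(18/23) + γ.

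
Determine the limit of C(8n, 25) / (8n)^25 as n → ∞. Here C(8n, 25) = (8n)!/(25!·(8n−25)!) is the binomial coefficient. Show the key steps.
lim = 1/25! = 1/15511210043330985984000000

With N = 8n → ∞: C(N, 25) / N^25 = [N(N−1)…(N−24)] / (25! · N^25) = (1/25!) · 1 · (1 − 1/(8n)) · … · (1 − 24/(8n)). Each factor → 1 as N → ∞, so the limit is 1/25! = 1/15511210043330985984000000.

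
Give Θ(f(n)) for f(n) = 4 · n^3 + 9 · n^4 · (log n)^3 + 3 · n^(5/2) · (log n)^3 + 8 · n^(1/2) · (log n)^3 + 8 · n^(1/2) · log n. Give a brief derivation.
f(n) ∈ Θ(n^4 · (log n)^3)

Compare the terms by growth order. For large n, n^a · (log n)^b dominates n^a' · (log n)^b' iff a > a', or (a = a' and b > b'). Ranking the 5 terms shows the dominant one is 9 · n^4 · (log n)^3. Hence f(n) ∈ Θ(n^4 · (log n)^3).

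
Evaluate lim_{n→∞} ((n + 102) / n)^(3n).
lim = e^306

Rewrite as (1 + 102/n)^(3n). By the standard limit (1 + x/n)^n → e^x, we have (1 + 102/n)^n → e^102, and raising to the 3rd power gives e^306.
More precisely, ln[(1 + 102/n)^(3n)] = 3n · ln(1 + 102/n) = 3n · (102/n + O(1/n^2)) = 306 + O(1/n) → 306.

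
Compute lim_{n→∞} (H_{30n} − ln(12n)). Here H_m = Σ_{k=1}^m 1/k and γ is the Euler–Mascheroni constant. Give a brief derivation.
lim = ln(5/2) + γ

By Euler-Maclaurin, H_m = ln m + γ + O(1/m). So
  H_{30n} − ln(12n) = ln(30n) + γ − ln(12n) + O(1/n)
                       = ln(30/12) + γ + O(1/n).
Hence the limit is ln(30/12) + γ (= ln(5/2)).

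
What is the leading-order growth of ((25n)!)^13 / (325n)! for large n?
((25n)!)^13/(325n)! ~ ((2π·25n)^(12/2) / sqrt(13)) · 13^(−13·25n)  →  0

Write N = 25n. Stirling: N! ~ sqrt(2π N)(N/e)^N and (13N)! ~ sqrt(2π·13N)·(13N/e)^(13N).
  (N!)^13/(13N)! ~ (2π N)^(13/2) (N/e)^(13N) / [sqrt(2π·13N) (13N/e)^(13N)]
     = (2π N)^(13/2) / sqrt(2π·13N) · (N/(13N))^(13N)
     = (2π N)^((13−1)/2) / sqrt(13) · 13^(−13N).
Since 13^13 > 1, the factor 13^(−13N) decays exponentially, so the ratio → 0. Substituting N = 25n gives the stated form.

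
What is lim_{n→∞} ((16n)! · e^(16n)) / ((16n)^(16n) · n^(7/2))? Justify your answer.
lim = 0

Stirling: (16n)! ~ sqrt(2π·16n) · (16n/e)^(16n). Hence
  (16n)! · e^(16n) / (16n)^(16n) ~ sqrt(2π·16n).
Dividing by n^(7/2): sqrt(2π·16n) / n^(7/2) = sqrt(2π·16) · n^((1−7)/2), so the expression behaves like sqrt(2π·16) · n^((1−7)/2) → 0.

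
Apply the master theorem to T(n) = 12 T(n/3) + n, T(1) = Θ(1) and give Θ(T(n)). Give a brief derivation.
T(n) = Θ(n^(log_3 12))

Master theorem: compare f(n) = n to n^(log_3 12) where log_3 12 ≈ 2.262. Since 1 < log_3 12, we have f(n) = O(n^(log_3 12 − ε)) for some ε > 0 — Case 1. Hence T(n) = Θ(n^(log_3 12)).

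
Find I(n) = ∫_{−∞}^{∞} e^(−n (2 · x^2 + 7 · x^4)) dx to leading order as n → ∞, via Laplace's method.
I(n) ~ sqrt(π/(2n))

φ(x) = 2 · x^2 + 7 · x^4 has its unique global minimum at x* = 0 (since φ'(x) = 4x + 28x^3 = 0 only at x = 0 for real x with both coefficients positive, and φ → ∞ as |x| → ∞). At x* = 0, φ(0) = 0 and φ''(0) = 4. Laplace's method then gives
  I(n) ~ sqrt(2π / (n · φ''(0))) · e^(−n φ(0)) = sqrt(2π / (4n)) = sqrt(π/(2n)).
The 7 · x^4 term contributes only at subleading order (an O(1/n) relative correction).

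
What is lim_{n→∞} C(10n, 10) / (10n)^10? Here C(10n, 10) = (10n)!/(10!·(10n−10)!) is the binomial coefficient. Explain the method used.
lim = 1/10! = 1/3628800

With N = 10n → ∞: C(N, 10) / N^10 = [N(N−1)…(N−9)] / (10! · N^10) = (1/10!) · 1 · (1 − 1/(10n)) · … · (1 − 9/(10n)). Each factor → 1 as N → ∞, so the limit is 1/10! = 1/3628800.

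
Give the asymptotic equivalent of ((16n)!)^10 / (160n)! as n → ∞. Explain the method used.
((16n)!)^10/(160n)! ~ ((2π·16n)^(9/2) / sqrt(10)) · 10^(−10·16n)  →  0

Write N = 16n. Stirling: N! ~ sqrt(2π N)(N/e)^N and (10N)! ~ sqrt(2π·10N)·(10N/e)^(10N).
  (N!)^10/(10N)! ~ (2π N)^(10/2) (N/e)^(10N) / [sqrt(2π·10N) (10N/e)^(10N)]
     = (2π N)^(10/2) / sqrt(2π·10N) · (N/(10N))^(10N)
     = (2π N)^((10−1)/2) / sqrt(10) · 10^(−10N).
Since 10^10 > 1, the factor 10^(−10N) decays exponentially, so the ratio → 0. Substituting N = 16n gives the stated form.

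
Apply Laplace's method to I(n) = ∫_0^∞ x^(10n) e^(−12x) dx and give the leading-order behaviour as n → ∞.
I(n) ~ (sqrt(2π·10n) / 12) · (10n/(12e))^(10n)

Write the integrand as exp(10n ln x − 12x) and set f(x) = 10n ln x − 12x. Then f'(x) = 10n/x − 12 = 0 at x* = 10n/12, and f''(x*) = −10n/x*^2 = −12^2/(10n). Laplace's method (interior maximum) gives
  I(n) ~ e^(f(x*)) · sqrt(2π / |f''(x*)|)
        = exp(10n ln(10n/12) − 10n) · sqrt(2π · 10n / 12^2)
        = (10n/12)^(10n) e^(−10n) · sqrt(2π·10n) / 12
        = (sqrt(2π·10n) / 12) · (10n/(12e))^(10n).
This matches Γ(10n+1)/12^(10n+1) with Stirling applied to Γ.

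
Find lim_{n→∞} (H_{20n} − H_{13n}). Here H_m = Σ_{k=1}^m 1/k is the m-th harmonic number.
lim = ln(20/13)

Euler-Maclaurin gives H_m = ln m + γ + 1/(2m) + O(1/m^2). The γ and O(1/m) terms cancel in the difference:
  H_{20n} − H_{13n} = ln(20n) − ln(13n) + O(1/n) = ln(20/13) + O(1/n).
Hence the limit is ln(20/13).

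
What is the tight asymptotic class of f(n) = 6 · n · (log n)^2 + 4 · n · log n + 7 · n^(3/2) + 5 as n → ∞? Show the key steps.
f(n) ∈ Θ(n^(3/2))

Compare the terms by growth order. For large n, n^a · (log n)^b dominates n^a' · (log n)^b' iff a > a', or (a = a' and b > b'). Ranking the 4 terms shows the dominant one is 7 · n^(3/2). Hence f(n) ∈ Θ(n^(3/2)).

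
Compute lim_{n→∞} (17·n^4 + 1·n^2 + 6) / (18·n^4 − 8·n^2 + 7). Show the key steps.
lim = 17/18

For large n the leading n^4 terms dominate both numerator and denominator. Dividing top and bottom by n^4, every other term tends to 0, leaving 17/18.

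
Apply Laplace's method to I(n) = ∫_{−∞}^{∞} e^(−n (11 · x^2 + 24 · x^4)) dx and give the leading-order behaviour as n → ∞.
I(n) ~ sqrt(π/(11n))

φ(x) = 11 · x^2 + 24 · x^4 has its unique global minimum at x* = 0 (since φ'(x) = 22x + 96x^3 = 0 only at x = 0 for real x with both coefficients positive, and φ → ∞ as |x| → ∞). At x* = 0, φ(0) = 0 and φ''(0) = 22. Laplace's method then gives
  I(n) ~ sqrt(2π / (n · φ''(0))) · e^(−n φ(0)) = sqrt(2π / (22n)) = sqrt(π/(11n)).
The 24 · x^4 term contributes only at subleading order (an O(1/n) relative correction).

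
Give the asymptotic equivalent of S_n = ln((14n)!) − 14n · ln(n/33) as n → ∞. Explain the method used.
S_n ~ 14n · (ln 462 − 1) + O(ln n)

Stirling: ln((14n)!) = 14n ln(14n) − 14n + O(ln n).
  S_n = 14n ln(14n) − 14n − 14n ln(n/33) + O(ln n)
      = 14n ln(14n) − 14n ln n + 14n ln 33 − 14n + O(ln n)
      = 14n ln 14 + 14n ln 33 − 14n + O(ln n)
      = 14n (ln 462 − 1) + O(ln n).
Numerically ln(462) − 1 ≈ 5.1356.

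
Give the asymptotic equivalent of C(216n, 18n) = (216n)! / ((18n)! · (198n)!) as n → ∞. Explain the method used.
C(216n, 18n) ~ (8916100448256/285311670611)^(18n) · sqrt(6/(11π·18n))

Write N = 18n. Apply Stirling to each factorial:
  (12N)! ~ sqrt(2π·12N) · (12N/e)^(12N),
  N! ~ sqrt(2π N) · (N/e)^N,
  (11N)! ~ sqrt(2π·11N) · (11N/e)^(11N).
The exponential factors combine to (12N)^(12N) / (N^N · (11N)^(11N)) = 12^(12N)/11^(11N) = (12^12/11^11)^N = (8916100448256/285311670611)^N.
The square-root prefactors combine to sqrt(2π·12N) / (sqrt(2π N)·sqrt(2π·11N)) = sqrt(12 / (2π·11·N)) = sqrt(6/(11π·18n)).
Substituting N = 18n: C(216n, 18n) ~ (8916100448256/285311670611)^(18n) · sqrt(6/(11π·18n)).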